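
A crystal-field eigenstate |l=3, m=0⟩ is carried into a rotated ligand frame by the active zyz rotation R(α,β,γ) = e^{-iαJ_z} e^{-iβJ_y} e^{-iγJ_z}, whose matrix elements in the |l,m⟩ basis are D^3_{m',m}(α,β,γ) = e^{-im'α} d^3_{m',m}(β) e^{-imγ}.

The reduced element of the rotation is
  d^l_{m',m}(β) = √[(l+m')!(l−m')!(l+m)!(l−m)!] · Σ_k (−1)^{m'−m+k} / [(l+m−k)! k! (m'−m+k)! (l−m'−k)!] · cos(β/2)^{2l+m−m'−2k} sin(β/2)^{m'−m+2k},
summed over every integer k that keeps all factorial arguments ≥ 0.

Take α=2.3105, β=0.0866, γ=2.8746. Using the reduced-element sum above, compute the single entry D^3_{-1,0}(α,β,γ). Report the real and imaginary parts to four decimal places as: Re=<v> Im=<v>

Re=-0.1000 Im=0.1096

Split into d^3_{-1,0}(β=0.0866) × two z-phases.
c=cos(0.086600/2)=0.999063, s=sin(0.086600/2)=0.043286; N=√[2·24·6·6]=41.569219
k∈{1,2,3} keeps every argument non-negative
  k=1: (−1)^0·41.5692/(12)·0.9991^5·0.0433^1 = +0.149247
  k=2: (−1)^1·41.5692/(4)·0.9991^3·0.0433^3 = -0.000841
  k=3: (−1)^2·41.5692/(12)·0.9991^1·0.0433^5 = +0.000001
d^3_{-1,0}(0.0866) = +0.149247 -0.000841 +0.000001 = +0.148407
Attach z-rotation phases: D = e^{-i(-1)(2.3105)}·(+0.148407)·e^{-i(0)(2.8746)} = -0.100037+0.109624i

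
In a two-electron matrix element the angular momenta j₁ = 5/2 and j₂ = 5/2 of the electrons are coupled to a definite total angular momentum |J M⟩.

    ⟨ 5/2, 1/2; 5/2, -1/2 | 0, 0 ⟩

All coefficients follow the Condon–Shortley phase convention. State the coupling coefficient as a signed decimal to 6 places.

√[1·5!0!0!/6! · 3!2!2!3!0!0!] = √(24)
  +(−1)^2/∏(2,3,0,0,0,0)! = 1/12  (running 1/12)
⟨..|..⟩ = √(24)·(1/12) = +0.408248

+√(1/6) = +0.408248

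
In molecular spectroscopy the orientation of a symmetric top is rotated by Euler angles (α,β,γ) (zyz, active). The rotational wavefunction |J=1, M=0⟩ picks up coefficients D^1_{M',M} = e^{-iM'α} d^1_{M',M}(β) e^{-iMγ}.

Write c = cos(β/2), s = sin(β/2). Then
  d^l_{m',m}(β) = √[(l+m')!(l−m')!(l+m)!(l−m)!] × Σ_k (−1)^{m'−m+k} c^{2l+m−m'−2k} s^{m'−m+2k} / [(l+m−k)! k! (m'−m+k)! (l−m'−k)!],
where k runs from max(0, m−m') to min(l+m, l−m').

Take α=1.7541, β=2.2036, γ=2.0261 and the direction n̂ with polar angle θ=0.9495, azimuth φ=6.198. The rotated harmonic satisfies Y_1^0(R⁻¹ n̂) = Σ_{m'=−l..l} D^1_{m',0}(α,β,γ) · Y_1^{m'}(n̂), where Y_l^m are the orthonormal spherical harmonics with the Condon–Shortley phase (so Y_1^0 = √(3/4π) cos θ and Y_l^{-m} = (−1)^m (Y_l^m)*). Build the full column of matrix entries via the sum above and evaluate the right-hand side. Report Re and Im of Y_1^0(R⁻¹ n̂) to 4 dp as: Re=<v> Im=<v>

Re=-0.2532 Im=0.0000

Need the full column D^1_{m',0} for m'=−1..1 at α=1.7541, β=2.2036, γ=2.0261.
cos(β/2)=0.451991, sin(β/2)=0.892022
d^1_{-1,0}: single k=1 term ⇒ +0.570192;  D = -0.103934+0.560639i
d^1_{0,0}: k∈[0..1] ⇒ +0.204296 -0.795704 = -0.591408;  D = -0.591408+0.000000i
d^1_{1,0}: single k=0 term ⇒ -0.570192;  D = +0.103934+0.560639i
Y_1^{m'}(θ=0.9495,φ=6.198) and Σ D·Y over m':
  (-0.1039+0.5606i)·(+0.2799+0.0239i)  (-0.5914+0.0000i)·(+0.2844+0.0000i)  (+0.1039+0.5606i)·(-0.2799+0.0239i)
Y_1^0(R⁻¹ n̂) = -0.253188+0.000000i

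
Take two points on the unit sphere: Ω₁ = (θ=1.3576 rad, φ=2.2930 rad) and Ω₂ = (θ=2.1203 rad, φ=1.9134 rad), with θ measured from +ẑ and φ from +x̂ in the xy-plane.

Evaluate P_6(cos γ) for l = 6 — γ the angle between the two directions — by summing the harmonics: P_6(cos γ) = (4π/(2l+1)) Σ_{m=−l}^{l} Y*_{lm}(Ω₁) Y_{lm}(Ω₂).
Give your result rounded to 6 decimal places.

-0.007652

Summing Y*_{l m}(θ₁,φ₁)·Y_{l m}(θ₂,φ₂) over m ∈ [−6, 6]; prefactor 4π/(2·6+1) = 0.966644:
  m=-6: (+0.155856+0.391158i) × (+0.086595+0.164392i) = -0.050807+0.059494i  (running Σ = -0.050807+0.059494i)
  m=-5: (+0.142846-0.281612i) × (+0.390204-0.055873i) = +0.040005-0.117867i  (running Σ = -0.010802-0.058373i)
  m=-4: (+0.159983-0.041324i) × (+0.075130-0.369903i) = -0.003266-0.062283i  (running Σ = -0.014069-0.120656i)
  m=-3: (-0.267059-0.181069i) × (-0.000064-0.000039i) = +0.000010+0.000022i  (running Σ = -0.014059-0.120634i)
  m=-2: (-0.010209-0.080341i) × (+0.266759-0.218025i) = -0.020239-0.019206i  (running Σ = -0.034298-0.139840i)
  m=-1: (-0.209673+0.238001i) × (-0.044853-0.125756i) = +0.039334+0.015692i  (running Σ = +0.005036-0.124147i)
  m=0: (-0.057844-0.000000i) × (+0.310985+0.000000i) = -0.017989-0.000000i  (running Σ = -0.012952-0.124147i)
  m=1: (+0.209673+0.238001i) × (+0.044853-0.125756i) = +0.039334-0.015692i  (running Σ = +0.026382-0.139840i)
  m=2: (-0.010209+0.080341i) × (+0.266759+0.218025i) = -0.020239+0.019206i  (running Σ = +0.006143-0.120634i)
  m=3: (+0.267059-0.181069i) × (+0.000064-0.000039i) = +0.000010-0.000022i  (running Σ = +0.006153-0.120656i)
  m=4: (+0.159983+0.041324i) × (+0.075130+0.369903i) = -0.003266+0.062283i  (running Σ = +0.002887-0.058373i)
  m=5: (-0.142846-0.281612i) × (-0.390204-0.055873i) = +0.040005+0.117867i  (running Σ = +0.042891+0.059494i)
  m=6: (+0.155856-0.391158i) × (+0.086595-0.164392i) = -0.050807-0.059494i  (running Σ = -0.007916-0.000000i)
Accumulated sum -0.007916-0.000000i; after 4π/(2l+1) scaling, -0.007652-0.000000i ⇒ P_6 = -0.007652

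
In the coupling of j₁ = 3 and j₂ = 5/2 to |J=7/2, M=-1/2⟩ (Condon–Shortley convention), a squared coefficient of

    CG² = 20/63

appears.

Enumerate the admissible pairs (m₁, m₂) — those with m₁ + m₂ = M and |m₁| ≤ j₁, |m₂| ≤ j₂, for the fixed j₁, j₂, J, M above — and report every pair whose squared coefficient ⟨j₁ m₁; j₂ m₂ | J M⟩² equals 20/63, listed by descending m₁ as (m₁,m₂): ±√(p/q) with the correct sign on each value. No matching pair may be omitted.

(-2,3/2): +√(20/63)

Admissible pairs with m₁+m₂ = M = -1/2: (-3,5/2), (-2,3/2), (-1,1/2), (0,-1/2), (1,-3/2), (2,-5/2)
  (m₁,m₂)=(2,-5/2): CG² = 16/63, CG = +√(16/63)
  (m₁,m₂)=(1,-3/2): CG² = 8/63, CG = +√(8/63)
  (m₁,m₂)=(0,-1/2): CG² = 4/21, CG = −√(4/21)
  (m₁,m₂)=(-1,1/2): CG² = 1/63, CG = −√(1/63)
  (m₁,m₂)=(-2,3/2): CG² = 20/63, CG = +√(20/63)   ← matches the target
  (m₁,m₂)=(-3,5/2): CG² = 2/21, CG = +√(2/21)
Pairs with CG² = 20/63: (-2,3/2): +√(20/63)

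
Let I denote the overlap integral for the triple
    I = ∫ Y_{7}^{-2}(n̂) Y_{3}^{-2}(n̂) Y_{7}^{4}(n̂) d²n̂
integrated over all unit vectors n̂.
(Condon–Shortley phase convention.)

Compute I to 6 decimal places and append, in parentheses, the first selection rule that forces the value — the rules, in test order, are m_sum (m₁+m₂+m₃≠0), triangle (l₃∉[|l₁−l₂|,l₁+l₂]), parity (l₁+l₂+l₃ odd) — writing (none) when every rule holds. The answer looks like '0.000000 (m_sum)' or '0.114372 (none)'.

Σlᵢ=17 odd — θ-integrand is odd under cosθ→−cosθ; I=0

0.000000 (parity)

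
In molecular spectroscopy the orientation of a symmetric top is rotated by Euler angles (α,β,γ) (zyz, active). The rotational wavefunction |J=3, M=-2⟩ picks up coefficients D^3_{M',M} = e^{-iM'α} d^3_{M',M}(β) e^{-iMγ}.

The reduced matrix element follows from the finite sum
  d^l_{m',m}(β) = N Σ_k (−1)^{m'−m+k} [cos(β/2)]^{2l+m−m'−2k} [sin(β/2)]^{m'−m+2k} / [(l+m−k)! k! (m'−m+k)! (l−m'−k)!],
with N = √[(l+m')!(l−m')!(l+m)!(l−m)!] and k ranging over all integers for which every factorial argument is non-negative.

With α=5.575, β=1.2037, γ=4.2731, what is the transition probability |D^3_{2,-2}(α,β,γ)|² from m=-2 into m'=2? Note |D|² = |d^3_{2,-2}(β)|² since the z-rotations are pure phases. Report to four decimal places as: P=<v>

D^3_{2,-2}(5.5750,1.2037,4.2731) = e^{-i·2·5.5750}·d^3_{2,-2}(1.2037)·e^{-i·-2·4.2731}. Compute d first:
c=cos(1.203700/2)=0.824290, s=sin(1.203700/2)=0.566168; N=√[120·1·1·120]=120.000000
The bounds max(0,m−m')=0 and min(l+m,l−m')=1 give 2 terms
  k=0: (−1)^4·120.0000/(24)·0.8243^2·0.5662^4 = +0.349070
  k=1: (−1)^5·120.0000/(120)·0.8243^0·0.5662^6 = -0.032936
d^3_{2,-2}(1.2037) = +0.349070 -0.032936 = +0.316133
|D^3_{2,-2}|² = |d^3_{2,-2}(β)|² = (+0.316133)² = 0.099940 (the z-rotation phases have unit modulus)

P=0.0999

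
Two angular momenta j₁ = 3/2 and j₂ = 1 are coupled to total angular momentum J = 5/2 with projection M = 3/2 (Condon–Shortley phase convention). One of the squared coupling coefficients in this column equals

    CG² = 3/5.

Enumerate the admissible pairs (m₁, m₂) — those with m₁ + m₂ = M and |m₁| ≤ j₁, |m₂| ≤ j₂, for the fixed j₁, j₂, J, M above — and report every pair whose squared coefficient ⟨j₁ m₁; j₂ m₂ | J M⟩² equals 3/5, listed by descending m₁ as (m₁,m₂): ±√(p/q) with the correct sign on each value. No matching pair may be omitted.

(1/2,1): +√(3/5)

Admissible pairs with m₁+m₂ = M = 3/2: (1/2,1), (3/2,0)
  (m₁,m₂)=(3/2,0): CG² = 2/5, CG = +√(2/5)
  (m₁,m₂)=(1/2,1): CG² = 3/5, CG = +√(3/5)   ← matches the target
Pairs with CG² = 3/5: (1/2,1): +√(3/5)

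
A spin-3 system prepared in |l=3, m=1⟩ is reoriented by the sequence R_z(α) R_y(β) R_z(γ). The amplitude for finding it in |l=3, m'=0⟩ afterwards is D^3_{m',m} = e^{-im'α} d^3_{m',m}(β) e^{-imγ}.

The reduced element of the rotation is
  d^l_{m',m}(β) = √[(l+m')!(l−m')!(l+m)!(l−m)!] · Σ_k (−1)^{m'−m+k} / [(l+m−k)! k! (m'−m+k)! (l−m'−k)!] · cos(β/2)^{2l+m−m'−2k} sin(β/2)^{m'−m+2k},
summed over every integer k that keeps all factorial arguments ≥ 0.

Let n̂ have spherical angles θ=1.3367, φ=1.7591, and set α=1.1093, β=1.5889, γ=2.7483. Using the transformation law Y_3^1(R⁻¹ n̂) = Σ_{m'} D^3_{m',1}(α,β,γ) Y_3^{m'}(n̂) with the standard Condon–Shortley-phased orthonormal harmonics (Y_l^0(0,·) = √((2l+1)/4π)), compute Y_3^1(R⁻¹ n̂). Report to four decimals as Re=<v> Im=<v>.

Re=-0.2876 Im=0.2855

Need the full column D^3_{m',1} for m'=−3..3 at α=1.1093, β=1.5889, γ=2.7483.
cos(β/2)=0.700677, sin(β/2)=0.713478
d^3_{-3,1}: single k=4 term ⇒ +0.492725;  D = +0.412254+0.269860i
d^3_{-2,1}: k∈[3..4] ⇒ +0.790181 -0.409659 = +0.380522;  D = +0.328375-0.192268i
d^3_{-1,1}: k∈[2..4] ⇒ +0.736182 -1.017769 +0.131912 = -0.149675;  D = +0.010200+0.149327i
d^3_{0,1}: k∈[1..3] ⇒ +0.417409 -1.298400 +0.448758 = -0.432232;  D = +0.399232+0.165645i
d^3_{1,1}: k∈[0..2] ⇒ +0.118334 -0.981576 +0.763327 = -0.099915;  D = +0.075379-0.065582i
d^3_{2,1}: k∈[0..1] ⇒ -0.381040 +0.790181 = +0.409140;  D = +0.103010+0.395961i
d^3_{3,1}: single k=0 term ⇒ +0.475203;  D = +0.465060+0.097659i
Y_3^{m'}(θ=1.3367,φ=1.7591) and Σ D·Y over m':
  (+0.4123+0.2699i)·(+0.2056+0.3243i)  (+0.3284-0.1923i)·(-0.2086+0.0825i)  (+0.0102+0.1493i)·(+0.0430+0.2257i)  (+0.3992+0.1656i)·(-0.2364+0.0000i)  (+0.0754-0.0656i)·(-0.0430+0.2257i)  (+0.1030+0.3960i)·(-0.2086-0.0825i)  (+0.4651+0.0977i)·(-0.2056+0.3243i)
Y_3^1(R⁻¹ n̂) = -0.287602+0.285460i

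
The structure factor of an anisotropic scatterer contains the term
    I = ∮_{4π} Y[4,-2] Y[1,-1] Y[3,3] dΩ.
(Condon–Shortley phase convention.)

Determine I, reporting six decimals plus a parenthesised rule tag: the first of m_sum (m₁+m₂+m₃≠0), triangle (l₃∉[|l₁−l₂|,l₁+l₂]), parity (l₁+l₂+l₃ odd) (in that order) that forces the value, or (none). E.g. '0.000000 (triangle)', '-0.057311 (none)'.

Rules hold: Σm=0, L=8 even, 3≤3≤5.
N = 9·3·7 = 189
Δ = 2!·6!·0!/9! = 1/252
Racah Σ t=1..1: t=1:−1/36 = -1/36
⇒ 3j(4 1 3; 0 0 0)² = 4/63, sgn +1
Racah Σ t=0..0: t=0:+1/1440 = 1/1440
⇒ 3j(4 1 3; -2 -1 3)² = 1/252, sgn +1
4πI² = N·(3j₀)²·(3jₘ)² = 1/21
I = +1·√(0.047619/4π) = 0.06155813
No selection rule forces the value: the integral is nonzero (none).

0.061558 (none)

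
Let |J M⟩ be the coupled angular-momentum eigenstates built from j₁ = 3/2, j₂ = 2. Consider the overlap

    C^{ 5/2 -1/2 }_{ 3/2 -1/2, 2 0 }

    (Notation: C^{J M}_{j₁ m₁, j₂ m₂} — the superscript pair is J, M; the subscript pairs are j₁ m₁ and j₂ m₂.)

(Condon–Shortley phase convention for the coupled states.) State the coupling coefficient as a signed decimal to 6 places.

j₁+j₂−J=1  J+j₁−j₂=2  J−j₁+j₂=3  j₁+j₂+J+1=7
(j₁±m₁, j₂±m₂, J±M) = (1,2,2,2,2,3)
P² = 48/35
sum k=0..1:
  [0] +1/4 = 1/4
  [1] −1/2 = -1/2
S = -1/4
C² = P²·S² = 3/35 ; C = -0.292770

−√(3/35) = -0.292770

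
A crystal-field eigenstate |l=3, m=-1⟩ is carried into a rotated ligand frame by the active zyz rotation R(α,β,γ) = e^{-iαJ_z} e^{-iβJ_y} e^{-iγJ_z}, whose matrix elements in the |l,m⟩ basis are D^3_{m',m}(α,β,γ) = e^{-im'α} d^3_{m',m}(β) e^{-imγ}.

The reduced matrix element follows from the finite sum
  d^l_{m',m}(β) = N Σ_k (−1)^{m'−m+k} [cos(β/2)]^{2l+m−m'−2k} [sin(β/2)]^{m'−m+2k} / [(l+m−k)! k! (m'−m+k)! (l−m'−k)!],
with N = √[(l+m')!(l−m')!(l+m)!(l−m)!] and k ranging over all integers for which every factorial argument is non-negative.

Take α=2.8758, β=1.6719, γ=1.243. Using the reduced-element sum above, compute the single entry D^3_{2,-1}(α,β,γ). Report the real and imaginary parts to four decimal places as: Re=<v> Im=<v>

Re=0.0611 Im=-0.2956

Split into d^3_{2,-1}(β=1.6719) × two z-phases.
With c≡cos(β/2)=0.670473 and s≡sin(β/2)=0.741934, N=[120·1·2·24]^{1/2}=75.894664
The bounds max(0,m−m')=0 and min(l+m,l−m')=1 give 2 terms
  k=0: (−1)^3·75.8947/(12)·0.6705^3·0.7419^3 = -0.778520
  k=1: (−1)^4·75.8947/(24)·0.6705^1·0.7419^5 = +0.476658
d^3_{2,-1}(1.6719) = -0.778520 +0.476658 = -0.301861
D = (+0.862005+0.506901i)·(-0.301861)·(+0.321957+0.946754i) = +0.061091-0.295615i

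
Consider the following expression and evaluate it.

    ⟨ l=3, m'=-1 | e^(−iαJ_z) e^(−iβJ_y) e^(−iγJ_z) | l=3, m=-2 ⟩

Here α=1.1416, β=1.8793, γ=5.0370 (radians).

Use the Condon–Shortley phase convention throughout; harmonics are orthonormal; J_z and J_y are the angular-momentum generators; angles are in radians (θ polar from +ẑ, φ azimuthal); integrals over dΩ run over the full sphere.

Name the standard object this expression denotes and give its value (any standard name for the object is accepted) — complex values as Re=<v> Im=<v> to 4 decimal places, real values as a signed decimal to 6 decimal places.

Wigner D-matrix element, Re=0.1094 Im=-0.4891

This is a Wigner D-matrix element — the rotation-matrix element ⟨l m'| R(α,β,γ) |l m⟩ in the angular-momentum basis.
D^3_{-1,-2}(1.1416,1.8793,5.0370) = e^{-i·-1·1.1416}·d^3_{-1,-2}(1.8793)·e^{-i·-2·5.0370}. Compute d first:
c=cos(1.879300/2)=0.590071, s=sin(1.879300/2)=0.807352; N=√[2·24·1·120]=75.894664
k: max(0,(-2)−(-1))=0 … min(3+(-2),3−(-1))=1
  k=0: (−1)^1·75.8947/(24)·0.5901^5·0.8074^1 = -0.182634
  k=1: (−1)^2·75.8947/(12)·0.5901^3·0.8074^3 = +0.683802
d^3_{-1,-2}(1.8793) = -0.182634 +0.683802 = +0.501167
D = (+0.416140+0.909300i)·(+0.501167)·(-0.796554-0.604567i) = +0.109382-0.489085i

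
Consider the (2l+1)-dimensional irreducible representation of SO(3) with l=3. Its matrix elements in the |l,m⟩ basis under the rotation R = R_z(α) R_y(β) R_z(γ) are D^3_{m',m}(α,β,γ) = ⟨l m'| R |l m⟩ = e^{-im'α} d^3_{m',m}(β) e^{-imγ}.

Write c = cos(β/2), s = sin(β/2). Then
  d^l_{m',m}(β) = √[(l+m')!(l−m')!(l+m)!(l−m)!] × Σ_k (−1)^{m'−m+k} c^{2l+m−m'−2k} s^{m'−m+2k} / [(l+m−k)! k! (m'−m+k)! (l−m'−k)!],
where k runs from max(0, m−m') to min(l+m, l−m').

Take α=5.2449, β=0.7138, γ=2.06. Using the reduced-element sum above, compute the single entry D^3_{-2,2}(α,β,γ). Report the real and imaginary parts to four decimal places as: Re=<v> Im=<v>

Re=0.0633 Im=0.0055

Split into d^3_{-2,2}(β=0.7138) × two z-phases.
c=cos(0.713800/2)=0.936984, s=sin(0.713800/2)=0.349371; N=√[1·120·120·1]=120.000000
k∈{4,5} keeps every argument non-negative
  k=4: (−1)^0·120.0000/(24)·0.9370^2·0.3494^4 = +0.065401
  k=5: (−1)^1·120.0000/(120)·0.9370^0·0.3494^6 = -0.001819
d^3_{-2,2}(0.7138) = +0.065401 -0.001819 = +0.063582
Attach z-rotation phases: D = e^{-i(-2)(5.2449)}·(+0.063582)·e^{-i(2)(2.0600)} = +0.063344+0.005500i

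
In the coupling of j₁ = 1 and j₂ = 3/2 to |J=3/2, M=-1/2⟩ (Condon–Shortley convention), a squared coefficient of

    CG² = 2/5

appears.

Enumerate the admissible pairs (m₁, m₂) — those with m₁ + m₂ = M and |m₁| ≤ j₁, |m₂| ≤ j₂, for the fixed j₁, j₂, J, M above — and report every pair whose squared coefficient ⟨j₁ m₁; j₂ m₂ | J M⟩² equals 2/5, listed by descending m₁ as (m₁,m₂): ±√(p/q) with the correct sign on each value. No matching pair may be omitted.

Admissible pairs with m₁+m₂ = M = -1/2: (-1,1/2), (0,-1/2), (1,-3/2)
  (m₁,m₂)=(1,-3/2): CG² = 2/5, CG = +√(2/5)   ← matches the target
  (m₁,m₂)=(0,-1/2): CG² = 1/15, CG = +√(1/15)
  (m₁,m₂)=(-1,1/2): CG² = 8/15, CG = −√(8/15)
Pairs with CG² = 2/5: (1,-3/2): +√(2/5)

(1,-3/2): +√(2/5)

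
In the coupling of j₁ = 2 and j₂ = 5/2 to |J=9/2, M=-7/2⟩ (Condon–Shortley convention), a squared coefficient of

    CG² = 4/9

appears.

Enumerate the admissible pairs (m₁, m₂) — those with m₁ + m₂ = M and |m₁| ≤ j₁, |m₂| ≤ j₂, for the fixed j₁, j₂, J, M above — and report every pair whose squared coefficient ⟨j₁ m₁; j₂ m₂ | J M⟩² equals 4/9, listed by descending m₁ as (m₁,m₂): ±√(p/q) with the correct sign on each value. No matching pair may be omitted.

Admissible pairs with m₁+m₂ = M = -7/2: (-2,-3/2), (-1,-5/2)
  (m₁,m₂)=(-1,-5/2): CG² = 4/9, CG = +√(4/9)   ← matches the target
  (m₁,m₂)=(-2,-3/2): CG² = 5/9, CG = +√(5/9)
Pairs with CG² = 4/9: (-1,-5/2): +√(4/9)

(-1,-5/2): +√(4/9)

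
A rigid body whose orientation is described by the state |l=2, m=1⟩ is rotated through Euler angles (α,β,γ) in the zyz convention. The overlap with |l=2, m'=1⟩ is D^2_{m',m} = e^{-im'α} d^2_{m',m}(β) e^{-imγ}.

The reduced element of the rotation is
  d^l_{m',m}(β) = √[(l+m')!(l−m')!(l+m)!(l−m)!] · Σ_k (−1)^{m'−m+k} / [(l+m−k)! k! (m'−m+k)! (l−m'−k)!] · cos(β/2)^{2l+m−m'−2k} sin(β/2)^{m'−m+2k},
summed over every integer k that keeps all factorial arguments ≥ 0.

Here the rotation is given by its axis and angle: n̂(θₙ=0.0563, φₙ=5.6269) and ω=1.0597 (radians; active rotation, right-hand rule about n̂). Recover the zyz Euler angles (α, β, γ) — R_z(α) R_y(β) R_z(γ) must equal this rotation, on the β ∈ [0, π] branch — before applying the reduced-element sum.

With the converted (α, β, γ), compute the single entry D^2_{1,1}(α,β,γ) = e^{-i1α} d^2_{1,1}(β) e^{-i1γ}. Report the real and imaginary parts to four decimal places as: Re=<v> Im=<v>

Axis–angle → zyz. n̂ = (sinθₙcosφₙ, sinθₙsinφₙ, cosθₙ) = (+0.044581, -0.034335, +0.998416), ω = 1.0597.
R = I cosω + sinω [n̂]ₓ + (1−cosω) n̂n̂ᵀ gives
  R = [+0.490149, -0.871609, -0.007208; +0.870045, +0.489736, -0.056397; +0.052686, +0.021371, +0.998382]
β = atan2(√(R₁₃²+R₂₃²), R₃₃) = 0.056886; α = atan2(R₂₃, R₁₃) mod 2π = 4.585262; γ = atan2(R₃₂, −R₃₁) mod 2π = 2.756240
Split into d^2_{1,1}(β=0.0569) × two z-phases.
With c≡cos(β/2)=0.999596 and s≡sin(β/2)=0.028439, N=[6·1·6·1]^{1/2}=6.000000
The bounds max(0,m−m')=0 and min(l+m,l−m')=1 give 2 terms
  k=0: (−1)^0·6.0000/(6)·0.9996^4·0.0284^0 = +0.998383
  k=1: (−1)^1·6.0000/(2)·0.9996^2·0.0284^2 = -0.002424
d^2_{1,1}(0.0569) = +0.998383 -0.002424 = +0.995959
Phases: e^{-i·(1)·4.5853}=-0.126784+0.991930i, e^{-i·(1)·2.7562}=-0.926666-0.375886i ⇒ D=+0.488358-0.868010i

Re=0.4884 Im=-0.8680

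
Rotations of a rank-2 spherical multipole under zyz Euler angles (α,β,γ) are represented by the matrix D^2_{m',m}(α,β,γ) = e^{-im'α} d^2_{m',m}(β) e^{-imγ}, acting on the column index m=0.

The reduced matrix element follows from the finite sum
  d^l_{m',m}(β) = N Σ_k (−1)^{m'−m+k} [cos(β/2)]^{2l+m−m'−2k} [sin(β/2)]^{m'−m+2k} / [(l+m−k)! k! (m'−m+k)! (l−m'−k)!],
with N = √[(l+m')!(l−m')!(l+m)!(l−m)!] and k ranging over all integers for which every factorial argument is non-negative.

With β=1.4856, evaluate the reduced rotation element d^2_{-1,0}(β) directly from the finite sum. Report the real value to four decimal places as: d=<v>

d^2_{-1,0}(β=1.4856) via the finite sum:
With c≡cos(β/2)=0.736578 and s≡sin(β/2)=0.676353, N=[1·6·2·2]^{1/2}=4.898979
The bounds max(0,m−m')=1 and min(l+m,l−m')=2 give 2 terms
  k=1: (−1)^0·4.8990/(2)·0.7366^3·0.6764^1 = +0.662071
  k=2: (−1)^1·4.8990/(2)·0.7366^1·0.6764^3 = -0.558232
d^2_{-1,0}(1.4856) = +0.662071 -0.558232 = +0.103840

d=0.1038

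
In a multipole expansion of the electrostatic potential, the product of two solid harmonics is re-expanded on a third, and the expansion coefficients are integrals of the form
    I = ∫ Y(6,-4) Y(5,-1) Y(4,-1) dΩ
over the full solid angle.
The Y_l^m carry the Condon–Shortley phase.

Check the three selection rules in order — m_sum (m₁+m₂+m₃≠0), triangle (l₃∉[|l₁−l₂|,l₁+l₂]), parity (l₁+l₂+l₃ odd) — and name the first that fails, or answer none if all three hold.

azimuthal sum: -4 − 1 − 1 = -6  ✗
1 ≤ 4 ≤ 11 (triangle on l)
L = 6 + 5 + 4 = 15 (odd)

m_sum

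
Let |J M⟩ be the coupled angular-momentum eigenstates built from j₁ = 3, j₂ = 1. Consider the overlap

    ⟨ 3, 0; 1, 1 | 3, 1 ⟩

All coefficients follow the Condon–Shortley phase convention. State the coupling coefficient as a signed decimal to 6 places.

−√(1/2) = -0.707107

j₁+j₂−J=1  J+j₁−j₂=5  J−j₁+j₂=1  j₁+j₂+J+1=8
(j₁±m₁, j₂±m₂, J±M) = (3,3,2,0,4,2)
P² = 72
sum k=1..1:
  [1] −1/12 = -1/12
S = -1/12
C² = P²·S² = 1/2 ; C = -0.707107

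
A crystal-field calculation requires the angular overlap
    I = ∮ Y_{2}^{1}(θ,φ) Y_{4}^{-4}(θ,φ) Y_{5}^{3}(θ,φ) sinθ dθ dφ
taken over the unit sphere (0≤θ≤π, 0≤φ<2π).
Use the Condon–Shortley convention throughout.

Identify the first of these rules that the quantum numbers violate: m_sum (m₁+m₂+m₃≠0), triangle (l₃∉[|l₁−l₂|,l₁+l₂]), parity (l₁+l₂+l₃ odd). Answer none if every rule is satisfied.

parity

Σmᵢ = 0  ✓
l₃∈[|l₁−l₂|,l₁+l₂]=[2,6], have l₃=5  ✓
Σlᵢ = 11 ⇒ odd  ✗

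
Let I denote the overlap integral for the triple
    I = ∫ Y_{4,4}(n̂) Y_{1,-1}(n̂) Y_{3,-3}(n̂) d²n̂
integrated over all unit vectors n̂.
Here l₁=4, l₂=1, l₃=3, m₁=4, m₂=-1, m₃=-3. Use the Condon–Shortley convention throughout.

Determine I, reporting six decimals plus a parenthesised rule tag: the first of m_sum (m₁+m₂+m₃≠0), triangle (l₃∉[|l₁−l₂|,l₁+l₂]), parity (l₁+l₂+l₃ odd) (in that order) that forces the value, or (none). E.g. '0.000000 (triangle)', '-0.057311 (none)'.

0.325735 (none)

m-sum 0 ✓  L=8 even ✓  3≤3≤5 ✓
Π(2lᵢ+1) = 9×3×7 = 189
triangle coeff Δ(4,1,3) = 1/252
Σ_t [1,1]: t=1:−1/36 = -1/36
(3j)²=4/63 [(4 1 3; 0 0 0)], sign=+1
Σ_t [0,0]: t=0:+1/1440 = 1/1440
(3j)²=1/9 [(4 1 3; 4 -1 -3)], sign=+1
⇒ 4πI² = 4/3
I = (+1)√(4/3/(4π)) = 0.32573501
No selection rule forces the value: the integral is nonzero (none).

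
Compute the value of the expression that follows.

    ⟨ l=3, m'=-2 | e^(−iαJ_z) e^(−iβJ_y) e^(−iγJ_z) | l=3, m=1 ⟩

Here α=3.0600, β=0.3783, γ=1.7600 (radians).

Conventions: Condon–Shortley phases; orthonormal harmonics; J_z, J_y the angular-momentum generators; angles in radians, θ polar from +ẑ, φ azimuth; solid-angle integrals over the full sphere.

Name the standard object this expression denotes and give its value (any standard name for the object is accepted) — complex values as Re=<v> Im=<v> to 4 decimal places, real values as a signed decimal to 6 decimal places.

Wigner D-matrix element, Re=-0.0135 Im=-0.0367

This is a Wigner D-matrix element — the rotation-matrix element ⟨l m'| R(α,β,γ) |l m⟩ in the angular-momentum basis.
First d^3_{-2,1}(β=0.3783), then the phase factors e^{-i(-2)α} and e^{-i(1)γ}:
c=cos(0.378300/2)=0.982164, s=sin(0.378300/2)=0.188024; N=√[1·120·24·2]=75.894664
The bounds max(0,m−m')=3 and min(l+m,l−m')=4 give 2 terms
  k=3: (−1)^0·75.8947/(12)·0.9822^3·0.1880^3 = +0.039831
  k=4: (−1)^1·75.8947/(24)·0.9822^1·0.1880^5 = -0.000730
d^3_{-2,1}(0.3783) = +0.039831 -0.000730 = +0.039101
Phases: e^{-i·(-2)·3.0600}=+0.986715-0.162462i, e^{-i·(1)·1.7600}=-0.188077-0.982154i ⇒ D=-0.013495-0.036699i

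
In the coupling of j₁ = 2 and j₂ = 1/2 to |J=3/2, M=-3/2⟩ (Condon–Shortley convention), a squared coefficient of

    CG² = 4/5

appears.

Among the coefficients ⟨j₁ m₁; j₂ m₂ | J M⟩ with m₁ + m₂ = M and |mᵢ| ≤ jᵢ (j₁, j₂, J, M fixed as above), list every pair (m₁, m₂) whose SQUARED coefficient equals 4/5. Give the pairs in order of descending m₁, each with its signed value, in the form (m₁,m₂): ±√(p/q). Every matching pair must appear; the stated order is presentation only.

Admissible pairs with m₁+m₂ = M = -3/2: (-2,1/2), (-1,-1/2)
  (m₁,m₂)=(-1,-1/2): CG² = 1/5, CG = +√(1/5)
  (m₁,m₂)=(-2,1/2): CG² = 4/5, CG = −√(4/5)   ← matches the target
Pairs with CG² = 4/5: (-2,1/2): −√(4/5)

(-2,1/2): −√(4/5)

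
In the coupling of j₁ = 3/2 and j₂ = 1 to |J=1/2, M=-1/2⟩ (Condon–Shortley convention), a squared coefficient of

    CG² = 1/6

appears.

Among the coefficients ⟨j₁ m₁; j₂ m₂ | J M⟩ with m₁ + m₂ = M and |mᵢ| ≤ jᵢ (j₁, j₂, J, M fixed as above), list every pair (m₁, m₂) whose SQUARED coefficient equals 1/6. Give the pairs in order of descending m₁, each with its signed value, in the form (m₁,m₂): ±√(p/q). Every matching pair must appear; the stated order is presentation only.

Admissible pairs with m₁+m₂ = M = -1/2: (-3/2,1), (-1/2,0), (1/2,-1)
  (m₁,m₂)=(1/2,-1): CG² = 1/6, CG = +√(1/6)   ← matches the target
  (m₁,m₂)=(-1/2,0): CG² = 1/3, CG = −√(1/3)
  (m₁,m₂)=(-3/2,1): CG² = 1/2, CG = +√(1/2)
Pairs with CG² = 1/6: (1/2,-1): +√(1/6)

(1/2,-1): +√(1/6)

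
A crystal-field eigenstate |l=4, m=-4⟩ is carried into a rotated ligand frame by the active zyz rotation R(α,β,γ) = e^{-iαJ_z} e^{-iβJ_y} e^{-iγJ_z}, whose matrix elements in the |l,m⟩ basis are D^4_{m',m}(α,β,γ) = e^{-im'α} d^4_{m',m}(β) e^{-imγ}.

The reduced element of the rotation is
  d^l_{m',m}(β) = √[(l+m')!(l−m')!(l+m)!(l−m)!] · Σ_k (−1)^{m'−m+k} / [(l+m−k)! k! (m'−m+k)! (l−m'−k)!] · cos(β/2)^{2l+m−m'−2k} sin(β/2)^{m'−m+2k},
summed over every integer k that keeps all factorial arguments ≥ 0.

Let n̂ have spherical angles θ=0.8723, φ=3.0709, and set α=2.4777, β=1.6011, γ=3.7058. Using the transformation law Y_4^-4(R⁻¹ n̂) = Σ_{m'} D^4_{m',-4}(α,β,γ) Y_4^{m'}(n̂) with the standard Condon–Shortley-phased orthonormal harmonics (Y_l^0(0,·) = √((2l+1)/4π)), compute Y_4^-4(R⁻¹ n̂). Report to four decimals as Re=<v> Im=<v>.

Re=-0.0271 Im=-0.1688

Need the full column D^4_{m',-4} for m'=−4..4 at α=2.4777, β=1.6011, γ=3.7058.
cos(β/2)=0.696312, sin(β/2)=0.717739
d^4_{-4,-4}: single k=0 term ⇒ +0.055263;  D = +0.050927-0.021456i
d^4_{-3,-4}: single k=0 term ⇒ -0.161116;  D = +0.155486+0.042221i
d^4_{-2,-4}: single k=0 term ⇒ +0.310696;  D = +0.185983+0.248883i
d^4_{-1,-4}: single k=0 term ⇒ -0.452912;  D = -0.010027+0.452801i
d^4_{0,-4}: single k=0 term ⇒ +0.521953;  D = -0.330643+0.403869i
d^4_{1,-4}: single k=0 term ⇒ -0.481215;  D = -0.469525+0.105424i
d^4_{2,-4}: single k=0 term ⇒ +0.350741;  D = -0.316881-0.150353i
d^4_{3,-4}: single k=0 term ⇒ -0.193248;  D = -0.086464-0.172826i
d^4_{4,-4}: single k=0 term ⇒ +0.070426;  D = +0.013992-0.069022i
Y_4^{m'}(θ=0.8723,φ=3.0709) and Σ D·Y over m':
  (+0.0509-0.0215i)·(+0.1462+0.0425i)  (+0.1555+0.0422i)·(-0.3534-0.0761i)  (+0.1860+0.2489i)·(+0.3680+0.0524i)  (-0.0100+0.4528i)·(+0.0245+0.0017i)  (-0.3306+0.4039i)·(-0.3619+0.0000i)  (-0.4695+0.1054i)·(-0.0245+0.0017i)  (-0.3169-0.1504i)·(+0.3680-0.0524i)  (-0.0865-0.1728i)·(+0.3534-0.0761i)  (+0.0140-0.0690i)·(+0.1462-0.0425i)
Y_4^-4(R⁻¹ n̂) = -0.027141-0.168781i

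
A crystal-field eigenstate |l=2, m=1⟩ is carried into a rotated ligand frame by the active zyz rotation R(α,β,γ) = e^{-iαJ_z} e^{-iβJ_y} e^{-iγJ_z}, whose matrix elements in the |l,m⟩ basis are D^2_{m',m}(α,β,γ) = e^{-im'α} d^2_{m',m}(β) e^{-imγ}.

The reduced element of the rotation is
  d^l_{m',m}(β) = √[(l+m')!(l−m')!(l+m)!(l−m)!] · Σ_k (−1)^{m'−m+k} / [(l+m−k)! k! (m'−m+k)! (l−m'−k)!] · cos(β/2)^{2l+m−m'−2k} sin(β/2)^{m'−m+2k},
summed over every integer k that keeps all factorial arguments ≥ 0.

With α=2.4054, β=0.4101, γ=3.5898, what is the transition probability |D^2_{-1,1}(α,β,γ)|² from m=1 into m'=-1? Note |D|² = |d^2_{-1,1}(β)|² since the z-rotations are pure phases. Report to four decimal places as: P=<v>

D^2_{-1,1}(2.4054,0.4101,3.5898) = e^{-i·-1·2.4054}·d^2_{-1,1}(0.4101)·e^{-i·1·3.5898}. Compute d first:
With c≡cos(β/2)=0.979051 and s≡sin(β/2)=0.203616, N=[1·6·6·1]^{1/2}=6.000000
Admissible k: 2..3 (factorial args all ≥0)
  k=2: (−1)^0·6.0000/(2)·0.9791^2·0.2036^2 = +0.119222
  k=3: (−1)^1·6.0000/(6)·0.9791^0·0.2036^4 = -0.001719
d^2_{-1,1}(0.4101) = +0.119222 -0.001719 = +0.117503
|D^2_{-1,1}|² = |d^2_{-1,1}(β)|² = (+0.117503)² = 0.013807 (the z-rotation phases have unit modulus)

P=0.0138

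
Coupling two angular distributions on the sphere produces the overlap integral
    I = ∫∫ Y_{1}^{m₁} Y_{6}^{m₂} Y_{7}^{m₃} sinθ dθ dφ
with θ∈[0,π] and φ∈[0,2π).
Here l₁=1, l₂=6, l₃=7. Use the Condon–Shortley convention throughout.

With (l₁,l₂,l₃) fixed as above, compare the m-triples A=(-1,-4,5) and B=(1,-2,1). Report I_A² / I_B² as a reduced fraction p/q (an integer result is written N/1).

22/5

Shared (l₁,l₂,l₃)=(1,6,7): N and (l;000)² cancel in I_A²/I_B².
A: Δ = 0!·2!·12!/15! = 1/1365; Racah Σ t=0..0: t=0:+1/14515200 = 1/14515200; ⇒ 3j(1 6 7; -1 -4 5)² = 22/455, sgn +1
B: Δ = 0!·2!·12!/15! = 1/1365; Racah Σ t=0..0: t=0:+1/1935360 = 1/1935360; ⇒ 3j(1 6 7; 1 -2 1)² = 1/91, sgn +1
I_A²/I_B² = (22/455)/(1/91) = 22/5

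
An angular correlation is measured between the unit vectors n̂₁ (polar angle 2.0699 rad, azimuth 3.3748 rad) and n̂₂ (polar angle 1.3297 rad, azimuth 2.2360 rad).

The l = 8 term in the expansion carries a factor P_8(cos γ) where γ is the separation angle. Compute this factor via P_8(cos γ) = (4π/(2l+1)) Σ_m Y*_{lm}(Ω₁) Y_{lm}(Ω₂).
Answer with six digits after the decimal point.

-0.137107

Addition theorem: P_8(cos γ) = (4π/17) Σ_m Y*_{lm}(Ω₁) Y_{lm}(Ω₂), m = −8…8:
  m=-8: (-0.05290 + 0.17419j) × (0.23323 + 0.33424j) = -0.07056 + 0.02294j  (running Σ = -0.07056 + 0.02294j)
  m=-7: (-0.02446 + 0.39620j) × (-0.40022 - 0.02242j) = 0.01867 - 0.15802j  (running Σ = -0.05189 - 0.13508j)
  m=-6: (0.07173 + 0.41400j) × (-0.03019 + 0.03434j) = -0.01638 - 0.01003j  (running Σ = -0.06827 - 0.14511j)
  m=-5: (0.03490 + 0.08147j) × (-0.06594 - 0.35350j) = 0.02650 - 0.01771j  (running Σ = -0.04177 - 0.16282j)
  m=-4: (-0.18499 - 0.24952j) × (0.07228 + 0.03770j) = -0.00396 - 0.02501j  (running Σ = -0.04573 - 0.18783j)
  m=-3: (-0.19693 - 0.16574j) × (0.28615 - 0.12944j) = -0.07780 - 0.02194j  (running Σ = -0.12354 - 0.20977j)
  m=-2: (0.17196 + 0.08658j) × (-0.03208 + 0.13088j) = -0.01685 + 0.01973j  (running Σ = -0.14038 - 0.19004j)
  m=-1: (0.29198 + 0.06935j) × (0.17845 + 0.22747j) = 0.03633 + 0.07879j  (running Σ = -0.10406 - 0.11124j)
  m=0: (-0.15127 + 0.00000j) × (-0.14963 + 0.00000j) = 0.02263 + 0.00000j  (running Σ = -0.08142 - 0.11124j)
  m=1: (-0.29198 + 0.06935j) × (-0.17845 + 0.22747j) = 0.03633 - 0.07879j  (running Σ = -0.04510 - 0.19004j)
  m=2: (0.17196 - 0.08658j) × (-0.03208 - 0.13088j) = -0.01685 - 0.01973j  (running Σ = -0.06194 - 0.20977j)
  m=3: (0.19693 - 0.16574j) × (-0.28615 - 0.12944j) = -0.07780 + 0.02194j  (running Σ = -0.13975 - 0.18783j)
  m=4: (-0.18499 + 0.24952j) × (0.07228 - 0.03770j) = -0.00396 + 0.02501j  (running Σ = -0.14371 - 0.16282j)
  m=5: (-0.03490 + 0.08147j) × (0.06594 - 0.35350j) = 0.02650 + 0.01771j  (running Σ = -0.11721 - 0.14511j)
  m=6: (0.07173 - 0.41400j) × (-0.03019 - 0.03434j) = -0.01638 + 0.01003j  (running Σ = -0.13359 - 0.13508j)
  m=7: (0.02446 + 0.39620j) × (0.40022 - 0.02242j) = 0.01867 + 0.15802j  (running Σ = -0.11492 + 0.02294j)
  m=8: (-0.05290 - 0.17419j) × (0.23323 - 0.33424j) = -0.07056 - 0.02294j  (running Σ = -0.18548 + 0.00000j)
Accumulated sum -0.18548 + 0.00000j; after 4π/(2l+1) scaling, -0.13711 + 0.00000j ⇒ P_8 = -0.137107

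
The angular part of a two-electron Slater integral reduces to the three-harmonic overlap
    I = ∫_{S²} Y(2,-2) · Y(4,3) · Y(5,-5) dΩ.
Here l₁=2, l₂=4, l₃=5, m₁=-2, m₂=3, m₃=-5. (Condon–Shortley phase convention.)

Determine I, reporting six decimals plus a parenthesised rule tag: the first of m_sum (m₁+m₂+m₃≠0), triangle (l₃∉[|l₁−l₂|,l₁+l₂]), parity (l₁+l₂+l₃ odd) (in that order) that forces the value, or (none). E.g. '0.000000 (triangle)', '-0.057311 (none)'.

0.000000 (m_sum)

Σmᵢ = -4 ≠ 0, so the φ-integral vanishes; I = 0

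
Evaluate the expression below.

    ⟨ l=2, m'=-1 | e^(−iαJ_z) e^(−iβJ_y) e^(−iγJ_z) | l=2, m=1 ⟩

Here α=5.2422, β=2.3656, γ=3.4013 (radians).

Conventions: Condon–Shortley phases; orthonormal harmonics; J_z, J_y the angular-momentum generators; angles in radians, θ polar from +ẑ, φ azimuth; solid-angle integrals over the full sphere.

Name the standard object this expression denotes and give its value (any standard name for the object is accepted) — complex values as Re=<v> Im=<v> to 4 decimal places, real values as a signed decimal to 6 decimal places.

Wigner D-matrix element, Re=0.0977 Im=-0.3530

This is a Wigner D-matrix element — the rotation-matrix element ⟨l m'| R(α,β,γ) |l m⟩ in the angular-momentum basis.
Split into d^2_{-1,1}(β=2.3656) × two z-phases.
Half-angle: c=0.378334, s=0.925669. N=√(1·6·6·1)=6.000000
k: max(0,(1)−(-1))=2 … min(2+(1),2−(-1))=3
  k=2: (−1)^0·6.0000/(2)·0.3783^2·0.9257^2 = +0.367946
  k=3: (−1)^1·6.0000/(6)·0.3783^0·0.9257^4 = -0.734214
d^2_{-1,1}(2.3656) = +0.367946 -0.734214 = -0.366268
D = (+0.505370-0.862903i)·(-0.366268)·(-0.966465+0.256798i) = +0.097732-0.352988i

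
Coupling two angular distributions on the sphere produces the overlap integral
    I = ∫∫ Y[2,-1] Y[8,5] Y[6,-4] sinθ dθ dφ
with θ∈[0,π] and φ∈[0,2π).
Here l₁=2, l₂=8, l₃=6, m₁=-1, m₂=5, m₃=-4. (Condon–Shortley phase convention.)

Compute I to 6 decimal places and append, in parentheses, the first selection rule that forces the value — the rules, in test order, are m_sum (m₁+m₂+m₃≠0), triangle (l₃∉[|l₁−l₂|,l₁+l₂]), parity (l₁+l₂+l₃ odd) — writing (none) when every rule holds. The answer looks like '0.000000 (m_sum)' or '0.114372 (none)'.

Checks pass: Σm=0; 16 even; l₃=6∈[6,10].
(2·2+1)(2·8+1)(2·6+1) = 1105
Δ: 4! 0! 12! / 17! → 1/30940
sum: t=2:+1/2073600 = 1/2073600
3j²(2 8 6; 0 0 0) = Δ·Π!·Σ² = 28/1105  (sign +1)
sum: t=3:−1/43545600 = -1/43545600
3j²(2 8 6; -1 5 -4) = Δ·Π!·Σ² = 33/1190  (sign -1)
combine: 4πI² = 1105·28/1105·33/1190 = 66/85
take √, sign -1: I = -0.24857507
No selection rule forces the value: the integral is nonzero (none).

-0.248575 (none)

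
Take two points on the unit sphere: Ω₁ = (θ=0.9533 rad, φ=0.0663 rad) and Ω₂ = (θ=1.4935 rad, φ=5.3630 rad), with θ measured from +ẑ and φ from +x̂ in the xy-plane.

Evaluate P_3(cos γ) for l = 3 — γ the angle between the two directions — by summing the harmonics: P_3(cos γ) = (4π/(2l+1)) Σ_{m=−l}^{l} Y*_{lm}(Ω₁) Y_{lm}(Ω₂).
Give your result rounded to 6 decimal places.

-0.439902

Term-by-term m-sum for l=3 (normalisation 4π/7 = 1.795196):
  term(m=-3) = -0.091960+0.016937i   from Y*(Ω₁)=+0.221678+0.044683i, Y(Ω₂)=-0.383841+0.153773i
  term(m=-2) = -0.012078+0.028395i   from Y*(Ω₁)=+0.389905+0.052007i, Y(Ω₂)=-0.020892+0.075613i
  term(m=-1) = -0.030725-0.046457i   from Y*(Ω₁)=+0.177781+0.011804i, Y(Ω₂)=-0.189339-0.248747i
  term(m=+0) = +0.024482+0.000000i   from Y*(Ω₁)=-0.286034-0.000000i, Y(Ω₂)=-0.085590+0.000000i
  term(m=+1) = -0.030725+0.046457i   from Y*(Ω₁)=-0.177781+0.011804i, Y(Ω₂)=+0.189339-0.248747i
  term(m=+2) = -0.012078-0.028395i   from Y*(Ω₁)=+0.389905-0.052007i, Y(Ω₂)=-0.020892-0.075613i
  term(m=+3) = -0.091960-0.016937i   from Y*(Ω₁)=-0.221678+0.044683i, Y(Ω₂)=+0.383841+0.153773i
Σ over m = -0.245044+0.000000i; ×(4π/7) → -0.439902+0.000000i. Real part: -0.439902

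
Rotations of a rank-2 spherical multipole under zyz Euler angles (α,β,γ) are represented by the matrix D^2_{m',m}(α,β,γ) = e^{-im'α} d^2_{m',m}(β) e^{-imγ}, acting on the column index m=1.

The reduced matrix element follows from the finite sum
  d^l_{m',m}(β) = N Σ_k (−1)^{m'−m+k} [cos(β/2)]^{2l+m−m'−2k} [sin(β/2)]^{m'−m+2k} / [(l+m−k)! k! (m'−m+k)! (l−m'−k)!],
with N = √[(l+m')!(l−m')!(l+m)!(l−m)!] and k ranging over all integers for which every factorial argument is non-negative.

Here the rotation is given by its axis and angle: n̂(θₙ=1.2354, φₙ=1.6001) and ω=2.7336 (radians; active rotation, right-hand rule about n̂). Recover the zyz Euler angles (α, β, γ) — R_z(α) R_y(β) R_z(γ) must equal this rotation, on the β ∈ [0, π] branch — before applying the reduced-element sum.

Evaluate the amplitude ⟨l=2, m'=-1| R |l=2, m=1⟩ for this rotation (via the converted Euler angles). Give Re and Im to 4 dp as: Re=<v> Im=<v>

Re=-0.3588 Im=-0.0210

Axis–angle → zyz. n̂ = (sinθₙcosφₙ, sinθₙsinφₙ, cosθₙ) = (-0.027667, +0.943875, +0.329143), ω = 2.7336.
R = I cosω + sinω [n̂]ₓ + (1−cosω) n̂n̂ᵀ gives
  R = [-0.916451, -0.180678, +0.357033; +0.080509, +0.790753, +0.606817; -0.391964, +0.584863, -0.710141]
β = atan2(√(R₁₃²+R₂₃²), R₃₃) = 2.360494; α = atan2(R₂₃, R₁₃) mod 2π = 1.038972; γ = atan2(R₃₂, −R₃₁) mod 2π = 0.980364
First d^2_{-1,1}(β=2.3605), then the phase factors e^{-i(-1)α} and e^{-i(1)γ}:
Half-angle: c=0.380696, s=0.924700. N=√(1·6·6·1)=6.000000
k: max(0,(1)−(-1))=2 … min(2+(1),2−(-1))=3
  k=2: (−1)^0·6.0000/(2)·0.3807^2·0.9247^2 = +0.371775
  k=3: (−1)^1·6.0000/(6)·0.3807^0·0.9247^4 = -0.731145
d^2_{-1,1}(2.3605) = +0.371775 -0.731145 = -0.359370
D = (+0.507107+0.861883i)·(-0.359370)·(+0.556720-0.830700i) = -0.358753-0.021050i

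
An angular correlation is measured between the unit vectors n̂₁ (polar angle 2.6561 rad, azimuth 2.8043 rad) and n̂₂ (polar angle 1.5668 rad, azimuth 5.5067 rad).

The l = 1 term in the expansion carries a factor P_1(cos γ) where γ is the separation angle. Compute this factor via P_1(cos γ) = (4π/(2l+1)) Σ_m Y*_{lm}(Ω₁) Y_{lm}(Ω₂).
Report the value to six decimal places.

-0.425889

Addition theorem: P_1(cos γ) = (4π/3) Σ_m Y*_{lm}(Ω₁) Y_{lm}(Ω₂), m = −1…1:
  m=-1: Y*=-0.152139+0.053354i  Y=+0.246467+0.242112i  product -0.050415-0.023685i
  m=+0: Y*=-0.432142-0.000000i  Y=+0.001953+0.000000i  product -0.000844-0.000000i
  m=+1: Y*=+0.152139+0.053354i  Y=-0.246467+0.242112i  product -0.050415+0.023685i
Accumulated sum -0.101673+0.000000i; after 4π/(2l+1) scaling, -0.425889+0.000000i ⇒ P_1 = -0.425889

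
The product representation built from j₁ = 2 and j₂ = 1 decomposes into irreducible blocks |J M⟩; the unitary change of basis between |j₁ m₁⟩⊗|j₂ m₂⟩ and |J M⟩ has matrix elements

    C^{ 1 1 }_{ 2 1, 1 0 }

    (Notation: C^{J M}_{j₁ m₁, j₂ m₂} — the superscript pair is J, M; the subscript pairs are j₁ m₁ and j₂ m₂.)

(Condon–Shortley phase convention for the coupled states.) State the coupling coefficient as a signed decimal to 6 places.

-0.547723  (= −√(3/10))

√[3·2!2!0!/5! · 3!1!1!1!2!0!] = √(6/5)
  +(−1)^1/∏(1,1,0,0,2,0)! = -1/2  (running -1/2)
⟨..|..⟩ = √(6/5)·(-1/2) = -0.547723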